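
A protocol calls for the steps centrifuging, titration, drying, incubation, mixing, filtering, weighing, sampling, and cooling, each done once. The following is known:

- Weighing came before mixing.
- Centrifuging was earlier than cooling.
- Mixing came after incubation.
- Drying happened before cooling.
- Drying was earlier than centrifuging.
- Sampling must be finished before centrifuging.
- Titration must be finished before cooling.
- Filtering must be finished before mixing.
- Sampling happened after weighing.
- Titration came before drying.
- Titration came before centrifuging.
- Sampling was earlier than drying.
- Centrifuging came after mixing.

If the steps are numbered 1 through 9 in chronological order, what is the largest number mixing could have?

Mixing must come before centrifuging and cooling — 2 steps forced after it.
Everything else can be placed before mixing in some valid order, so mixing can sit as late as position 9 − 2 = 7.

7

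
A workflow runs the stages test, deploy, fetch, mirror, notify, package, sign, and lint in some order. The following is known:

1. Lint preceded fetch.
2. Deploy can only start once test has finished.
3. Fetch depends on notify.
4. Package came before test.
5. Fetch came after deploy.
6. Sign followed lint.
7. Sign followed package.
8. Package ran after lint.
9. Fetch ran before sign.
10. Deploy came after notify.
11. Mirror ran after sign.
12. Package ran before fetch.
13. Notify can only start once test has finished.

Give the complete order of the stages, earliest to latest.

lint, package, test, notify, deploy, fetch, sign, mirror

The constraints fix every adjacent pair, so only one ordering works:
lint → package → test → notify → deploy → fetch → sign → mirror.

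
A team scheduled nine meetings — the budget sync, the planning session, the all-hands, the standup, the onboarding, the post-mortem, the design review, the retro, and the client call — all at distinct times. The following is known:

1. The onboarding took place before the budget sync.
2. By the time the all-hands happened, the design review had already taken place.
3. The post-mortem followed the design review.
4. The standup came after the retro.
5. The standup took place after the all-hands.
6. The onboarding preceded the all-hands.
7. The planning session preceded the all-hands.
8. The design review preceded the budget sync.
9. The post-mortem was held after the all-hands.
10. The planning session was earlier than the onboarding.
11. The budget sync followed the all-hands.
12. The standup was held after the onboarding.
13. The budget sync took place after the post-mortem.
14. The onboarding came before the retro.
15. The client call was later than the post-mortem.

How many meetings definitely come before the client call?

Directly stated before the client call: the post-mortem.
The all-hands reaches the client call via the all-hands → the post-mortem → the client call.
The design review reaches the client call via the design review → the post-mortem → the client call.
The onboarding reaches the client call via the onboarding → the all-hands → the post-mortem → the client call.
Likewise the planning session reaches the client call by chaining the stated constraints.
That's the all-hands, the design review, the onboarding, the planning session, and the post-mortem — 5 in all.

5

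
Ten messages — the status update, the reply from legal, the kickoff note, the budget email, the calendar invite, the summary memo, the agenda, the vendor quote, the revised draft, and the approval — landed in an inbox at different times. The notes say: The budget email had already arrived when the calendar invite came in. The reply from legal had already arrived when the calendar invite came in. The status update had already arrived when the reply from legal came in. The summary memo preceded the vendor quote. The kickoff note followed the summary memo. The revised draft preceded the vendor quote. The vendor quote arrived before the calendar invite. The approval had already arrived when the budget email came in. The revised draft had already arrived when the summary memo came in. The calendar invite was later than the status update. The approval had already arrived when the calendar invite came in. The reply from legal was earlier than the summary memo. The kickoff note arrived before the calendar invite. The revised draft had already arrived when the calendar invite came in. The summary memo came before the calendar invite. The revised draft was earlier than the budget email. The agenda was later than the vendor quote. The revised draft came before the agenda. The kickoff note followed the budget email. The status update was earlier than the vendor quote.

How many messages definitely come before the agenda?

5

Directly stated before the agenda: the revised draft and the vendor quote.
The reply from legal reaches the agenda via the reply from legal → the summary memo → the vendor quote → the agenda.
The status update reaches the agenda via the status update → the vendor quote → the agenda.
The summary memo reaches the agenda via the summary memo → the vendor quote → the agenda.
That's the reply from legal, the revised draft, the status update, the summary memo, and the vendor quote — 5 in all.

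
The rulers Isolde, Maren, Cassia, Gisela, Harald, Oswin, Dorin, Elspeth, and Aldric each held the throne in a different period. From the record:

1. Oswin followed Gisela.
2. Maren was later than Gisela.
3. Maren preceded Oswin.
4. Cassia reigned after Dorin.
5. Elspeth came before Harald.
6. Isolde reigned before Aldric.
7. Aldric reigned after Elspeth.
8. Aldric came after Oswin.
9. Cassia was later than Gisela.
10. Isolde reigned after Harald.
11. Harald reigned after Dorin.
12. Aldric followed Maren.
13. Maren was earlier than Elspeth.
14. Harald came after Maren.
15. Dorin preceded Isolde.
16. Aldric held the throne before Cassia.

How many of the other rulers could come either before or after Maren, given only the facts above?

Forced before Maren: Gisela; forced after Maren: Aldric, Cassia, Elspeth, Harald, Isolde, and Oswin.
That leaves Dorin with no forced order relative to Maren — 1.

1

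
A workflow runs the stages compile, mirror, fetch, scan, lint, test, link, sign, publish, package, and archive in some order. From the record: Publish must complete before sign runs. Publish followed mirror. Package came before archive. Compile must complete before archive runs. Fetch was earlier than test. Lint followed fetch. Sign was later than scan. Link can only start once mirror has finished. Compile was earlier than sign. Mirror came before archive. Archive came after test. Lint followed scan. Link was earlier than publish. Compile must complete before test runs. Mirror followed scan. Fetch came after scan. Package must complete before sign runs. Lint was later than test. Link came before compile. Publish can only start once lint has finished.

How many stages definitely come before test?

5

Directly stated before test: compile and fetch.
Link reaches test via link → compile → test.
Mirror reaches test via mirror → link → compile → test.
Scan reaches test via scan → fetch → test.
No chain forces archive (or any of the others) ahead of test.
That's compile, fetch, link, mirror, and scan — 5 in all.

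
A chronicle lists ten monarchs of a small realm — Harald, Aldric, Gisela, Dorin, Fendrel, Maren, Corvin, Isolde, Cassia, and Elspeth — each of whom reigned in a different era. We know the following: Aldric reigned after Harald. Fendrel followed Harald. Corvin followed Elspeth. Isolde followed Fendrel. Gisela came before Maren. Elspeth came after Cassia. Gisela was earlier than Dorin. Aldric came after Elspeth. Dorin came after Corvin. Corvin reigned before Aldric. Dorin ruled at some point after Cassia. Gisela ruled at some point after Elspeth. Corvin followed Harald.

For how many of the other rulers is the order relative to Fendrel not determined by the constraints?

Forced before Fendrel: Harald; forced after Fendrel: Isolde.
That leaves Aldric, Cassia, Corvin, Dorin, Elspeth, Gisela, and Maren with no forced order relative to Fendrel — 7.

7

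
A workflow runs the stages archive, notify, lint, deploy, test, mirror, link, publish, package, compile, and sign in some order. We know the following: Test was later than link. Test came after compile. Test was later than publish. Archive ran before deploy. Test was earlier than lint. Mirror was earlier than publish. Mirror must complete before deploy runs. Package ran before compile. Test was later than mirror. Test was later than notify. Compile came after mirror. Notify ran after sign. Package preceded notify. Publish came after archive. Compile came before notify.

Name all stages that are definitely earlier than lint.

Directly stated before lint: test.
Archive reaches lint via archive → publish → test → lint.
Compile reaches lint via compile → test → lint.
Link reaches lint via link → test → lint.
Likewise mirror, notify, package, publish, and sign each reach lint by chaining the stated constraints.
No chain forces deploy ahead of lint.

archive, compile, link, mirror, notify, package, publish, sign, test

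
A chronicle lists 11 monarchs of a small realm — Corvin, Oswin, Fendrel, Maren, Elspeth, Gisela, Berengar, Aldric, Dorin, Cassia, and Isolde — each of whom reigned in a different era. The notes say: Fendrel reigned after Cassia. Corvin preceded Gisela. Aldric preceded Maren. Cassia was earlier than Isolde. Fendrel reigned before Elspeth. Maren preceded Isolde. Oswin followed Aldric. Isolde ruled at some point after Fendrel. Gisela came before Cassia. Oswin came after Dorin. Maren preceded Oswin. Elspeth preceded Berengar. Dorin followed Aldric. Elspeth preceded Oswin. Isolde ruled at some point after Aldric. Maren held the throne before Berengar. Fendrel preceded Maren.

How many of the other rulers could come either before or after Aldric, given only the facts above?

Forced after Aldric: Berengar, Dorin, Isolde, Maren, and Oswin.
That leaves Cassia, Corvin, Elspeth, Fendrel, and Gisela with no forced order relative to Aldric — 5.

5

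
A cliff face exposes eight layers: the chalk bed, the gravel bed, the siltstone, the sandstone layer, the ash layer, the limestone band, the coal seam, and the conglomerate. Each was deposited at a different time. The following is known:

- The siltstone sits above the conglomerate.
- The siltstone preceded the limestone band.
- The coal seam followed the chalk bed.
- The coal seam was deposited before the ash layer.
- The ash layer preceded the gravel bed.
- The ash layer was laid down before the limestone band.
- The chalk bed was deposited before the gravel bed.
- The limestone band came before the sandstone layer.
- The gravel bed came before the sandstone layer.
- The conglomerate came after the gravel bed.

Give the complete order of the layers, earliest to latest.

the chalk bed, the coal seam, the ash layer, the gravel bed, the conglomerate, the siltstone, the limestone band, the sandstone layer

The constraints fix every adjacent pair, so only one ordering works:
the chalk bed → the coal seam → the ash layer → the gravel bed → the conglomerate → the siltstone → the limestone band → the sandstone layer.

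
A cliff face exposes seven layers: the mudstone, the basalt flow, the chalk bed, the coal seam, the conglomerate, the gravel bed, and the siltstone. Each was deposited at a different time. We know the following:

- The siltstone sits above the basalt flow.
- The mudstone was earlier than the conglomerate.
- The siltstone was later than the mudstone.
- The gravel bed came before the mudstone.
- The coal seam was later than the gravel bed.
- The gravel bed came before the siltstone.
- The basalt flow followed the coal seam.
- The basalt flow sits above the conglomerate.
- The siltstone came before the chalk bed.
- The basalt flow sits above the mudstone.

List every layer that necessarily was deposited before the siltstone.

the basalt flow, the coal seam, the conglomerate, the gravel bed, the mudstone

Directly stated before the siltstone: the basalt flow, the gravel bed, and the mudstone.
The coal seam reaches the siltstone via the coal seam → the basalt flow → the siltstone.
The conglomerate reaches the siltstone via the conglomerate → the basalt flow → the siltstone.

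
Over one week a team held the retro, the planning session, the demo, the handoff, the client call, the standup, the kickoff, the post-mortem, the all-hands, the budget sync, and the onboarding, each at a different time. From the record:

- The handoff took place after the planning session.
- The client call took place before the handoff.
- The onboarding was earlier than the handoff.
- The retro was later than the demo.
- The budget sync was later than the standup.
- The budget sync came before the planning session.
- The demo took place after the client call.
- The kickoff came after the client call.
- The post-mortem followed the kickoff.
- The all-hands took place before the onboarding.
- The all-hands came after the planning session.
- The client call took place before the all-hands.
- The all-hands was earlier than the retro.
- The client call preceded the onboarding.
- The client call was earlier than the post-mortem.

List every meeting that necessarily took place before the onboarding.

Directly stated before the onboarding: the all-hands and the client call.
The budget sync reaches the onboarding via the budget sync → the planning session → the all-hands → the onboarding.
The planning session reaches the onboarding via the planning session → the all-hands → the onboarding.
The standup reaches the onboarding via the standup → the budget sync → the planning session → the all-hands → the onboarding.

the all-hands, the budget sync, the client call, the planning session, the standup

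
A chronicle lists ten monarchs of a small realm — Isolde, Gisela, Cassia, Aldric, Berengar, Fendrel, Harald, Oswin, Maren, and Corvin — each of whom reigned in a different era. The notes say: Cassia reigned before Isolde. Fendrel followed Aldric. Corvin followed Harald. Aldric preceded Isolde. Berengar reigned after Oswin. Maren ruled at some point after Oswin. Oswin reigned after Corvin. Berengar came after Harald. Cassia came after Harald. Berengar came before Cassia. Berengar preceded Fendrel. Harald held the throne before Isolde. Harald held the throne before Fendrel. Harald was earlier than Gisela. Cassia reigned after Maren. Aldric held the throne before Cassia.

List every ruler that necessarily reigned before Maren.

Corvin, Harald, Oswin

Directly stated before Maren: Oswin.
Corvin reaches Maren via Corvin → Oswin → Maren.
Harald reaches Maren via Harald → Corvin → Oswin → Maren.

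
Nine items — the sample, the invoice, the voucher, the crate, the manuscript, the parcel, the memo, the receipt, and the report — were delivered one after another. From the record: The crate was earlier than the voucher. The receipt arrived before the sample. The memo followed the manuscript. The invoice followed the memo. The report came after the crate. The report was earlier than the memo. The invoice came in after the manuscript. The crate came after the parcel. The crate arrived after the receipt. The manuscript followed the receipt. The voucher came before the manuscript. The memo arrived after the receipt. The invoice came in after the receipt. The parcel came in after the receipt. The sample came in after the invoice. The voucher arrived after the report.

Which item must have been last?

Every other item has a chain of constraints placing it before the sample, so the sample is last.

the sample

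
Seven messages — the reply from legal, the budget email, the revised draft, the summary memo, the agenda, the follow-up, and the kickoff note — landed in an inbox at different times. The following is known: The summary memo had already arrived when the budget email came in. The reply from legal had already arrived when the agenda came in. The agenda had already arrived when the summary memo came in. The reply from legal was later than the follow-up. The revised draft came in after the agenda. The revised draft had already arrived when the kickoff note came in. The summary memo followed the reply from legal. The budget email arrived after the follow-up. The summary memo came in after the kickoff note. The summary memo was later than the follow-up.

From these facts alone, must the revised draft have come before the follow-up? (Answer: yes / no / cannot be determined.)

no

Tracing the constraints gives the follow-up → the reply from legal → the agenda → the revised draft, so the follow-up must come before the revised draft.
That means the revised draft cannot be before the follow-up.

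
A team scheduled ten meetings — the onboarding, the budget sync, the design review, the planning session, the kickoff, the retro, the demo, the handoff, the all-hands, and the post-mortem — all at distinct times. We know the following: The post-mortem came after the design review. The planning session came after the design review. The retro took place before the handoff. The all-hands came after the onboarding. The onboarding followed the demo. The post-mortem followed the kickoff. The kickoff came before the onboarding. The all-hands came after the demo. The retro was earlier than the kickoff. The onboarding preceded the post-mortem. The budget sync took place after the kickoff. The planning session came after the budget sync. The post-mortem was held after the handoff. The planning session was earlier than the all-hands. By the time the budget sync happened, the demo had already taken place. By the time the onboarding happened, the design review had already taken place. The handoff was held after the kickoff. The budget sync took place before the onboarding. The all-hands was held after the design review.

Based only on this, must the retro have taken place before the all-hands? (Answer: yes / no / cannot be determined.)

Chain the constraints: the retro → the kickoff → the onboarding → the all-hands. Each link is directly stated, so the retro comes before the all-hands.

yes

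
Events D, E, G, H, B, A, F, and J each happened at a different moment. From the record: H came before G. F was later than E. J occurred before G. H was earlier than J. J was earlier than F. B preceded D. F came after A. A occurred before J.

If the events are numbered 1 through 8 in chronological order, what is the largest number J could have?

6

J must come before F and G — 2 events forced after it.
Everything else can be placed before J in some valid order, so J can sit as late as position 8 − 2 = 6.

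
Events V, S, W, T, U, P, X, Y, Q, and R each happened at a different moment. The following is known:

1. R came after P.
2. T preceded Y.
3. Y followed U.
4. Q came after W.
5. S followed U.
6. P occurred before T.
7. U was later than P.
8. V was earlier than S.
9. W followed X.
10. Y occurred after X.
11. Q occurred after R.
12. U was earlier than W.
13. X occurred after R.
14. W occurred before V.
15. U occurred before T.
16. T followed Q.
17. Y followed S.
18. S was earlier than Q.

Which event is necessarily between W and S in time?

Tracing the constraints gives W → V → S, so V sits after W and before S.
No other event is forced both after W and before S.

V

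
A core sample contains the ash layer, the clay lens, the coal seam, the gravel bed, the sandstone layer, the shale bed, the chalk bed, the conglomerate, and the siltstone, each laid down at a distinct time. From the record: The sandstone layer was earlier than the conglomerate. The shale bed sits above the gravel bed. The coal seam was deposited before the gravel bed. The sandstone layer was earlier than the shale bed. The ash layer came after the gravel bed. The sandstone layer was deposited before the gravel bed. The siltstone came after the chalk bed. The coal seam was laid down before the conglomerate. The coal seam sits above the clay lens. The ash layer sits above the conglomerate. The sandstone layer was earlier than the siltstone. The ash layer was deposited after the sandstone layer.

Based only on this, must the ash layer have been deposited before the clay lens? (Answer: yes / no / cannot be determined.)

no

Tracing the constraints gives the clay lens → the coal seam → the conglomerate → the ash layer, so the clay lens must come before the ash layer.
That means the ash layer cannot be before the clay lens.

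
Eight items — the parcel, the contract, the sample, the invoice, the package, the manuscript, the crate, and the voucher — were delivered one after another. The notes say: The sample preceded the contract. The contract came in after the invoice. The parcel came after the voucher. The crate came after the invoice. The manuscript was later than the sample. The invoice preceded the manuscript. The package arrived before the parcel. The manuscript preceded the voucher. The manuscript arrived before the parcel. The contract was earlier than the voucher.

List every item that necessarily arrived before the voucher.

the contract, the invoice, the manuscript, the sample

Directly stated before the voucher: the contract and the manuscript.
The invoice reaches the voucher via the invoice → the contract → the voucher.
The sample reaches the voucher via the sample → the manuscript → the voucher.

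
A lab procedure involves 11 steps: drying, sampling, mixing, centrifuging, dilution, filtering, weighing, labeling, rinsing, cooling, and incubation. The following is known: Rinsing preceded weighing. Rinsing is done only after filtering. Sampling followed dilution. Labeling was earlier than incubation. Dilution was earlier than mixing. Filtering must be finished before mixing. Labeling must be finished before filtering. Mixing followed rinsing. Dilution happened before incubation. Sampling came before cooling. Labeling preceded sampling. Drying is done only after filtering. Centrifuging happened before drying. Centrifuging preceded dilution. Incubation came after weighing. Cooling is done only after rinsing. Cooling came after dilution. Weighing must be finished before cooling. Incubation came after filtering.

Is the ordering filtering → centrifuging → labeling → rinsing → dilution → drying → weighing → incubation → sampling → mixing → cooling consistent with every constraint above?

no

The constraints require labeling before filtering, but in the proposed sequence filtering appears ahead of labeling. That one violation is enough.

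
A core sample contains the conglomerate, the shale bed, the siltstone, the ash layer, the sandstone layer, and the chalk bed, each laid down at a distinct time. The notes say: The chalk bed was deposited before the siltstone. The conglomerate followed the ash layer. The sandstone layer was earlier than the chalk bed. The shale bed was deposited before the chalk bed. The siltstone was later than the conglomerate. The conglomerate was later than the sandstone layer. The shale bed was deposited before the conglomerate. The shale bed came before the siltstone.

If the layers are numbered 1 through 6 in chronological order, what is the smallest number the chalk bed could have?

The sandstone layer and the shale bed must both come before the chalk bed — 2 forced predecessors.
Nothing else is forced ahead of the chalk bed, so its earliest slot is position 2 + 1 = 3.

3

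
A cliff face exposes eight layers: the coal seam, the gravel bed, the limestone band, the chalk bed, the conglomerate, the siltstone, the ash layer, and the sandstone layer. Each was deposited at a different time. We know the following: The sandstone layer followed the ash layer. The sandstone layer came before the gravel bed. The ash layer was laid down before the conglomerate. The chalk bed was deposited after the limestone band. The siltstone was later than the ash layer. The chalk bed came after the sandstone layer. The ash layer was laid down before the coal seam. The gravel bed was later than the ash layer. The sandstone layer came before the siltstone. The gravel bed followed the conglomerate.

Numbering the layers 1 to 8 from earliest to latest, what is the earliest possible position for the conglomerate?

2

The ash layer must come before the conglomerate — 1 forced predecessor.
Nothing else is forced ahead of the conglomerate, so its earliest slot is position 1 + 1 = 2.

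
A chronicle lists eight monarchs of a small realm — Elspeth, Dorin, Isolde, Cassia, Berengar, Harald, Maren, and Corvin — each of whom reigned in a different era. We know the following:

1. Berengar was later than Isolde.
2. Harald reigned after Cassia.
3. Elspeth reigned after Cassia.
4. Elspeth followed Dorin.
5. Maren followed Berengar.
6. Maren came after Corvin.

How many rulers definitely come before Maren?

Directly stated before Maren: Berengar and Corvin.
Isolde reaches Maren via Isolde → Berengar → Maren.
No chain forces Elspeth (or any of the others) ahead of Maren.
That's Berengar, Corvin, and Isolde — 3 in all.

3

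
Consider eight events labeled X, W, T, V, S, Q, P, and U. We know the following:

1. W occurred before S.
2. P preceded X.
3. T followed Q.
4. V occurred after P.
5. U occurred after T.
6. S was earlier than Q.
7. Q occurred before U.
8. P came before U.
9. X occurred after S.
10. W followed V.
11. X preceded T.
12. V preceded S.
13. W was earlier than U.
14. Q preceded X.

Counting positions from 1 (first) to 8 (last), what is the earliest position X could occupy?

P, Q, S, V, and W must all come before X — 5 forced predecessors.
Nothing else is forced ahead of X, so its earliest slot is position 5 + 1 = 6.

6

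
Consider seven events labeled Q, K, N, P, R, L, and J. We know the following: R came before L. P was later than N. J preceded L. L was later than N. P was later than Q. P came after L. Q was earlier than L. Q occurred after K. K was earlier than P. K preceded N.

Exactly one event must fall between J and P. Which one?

Tracing the constraints gives J → L → P, so L sits after J and before P.
No other event is forced both after J and before P.

L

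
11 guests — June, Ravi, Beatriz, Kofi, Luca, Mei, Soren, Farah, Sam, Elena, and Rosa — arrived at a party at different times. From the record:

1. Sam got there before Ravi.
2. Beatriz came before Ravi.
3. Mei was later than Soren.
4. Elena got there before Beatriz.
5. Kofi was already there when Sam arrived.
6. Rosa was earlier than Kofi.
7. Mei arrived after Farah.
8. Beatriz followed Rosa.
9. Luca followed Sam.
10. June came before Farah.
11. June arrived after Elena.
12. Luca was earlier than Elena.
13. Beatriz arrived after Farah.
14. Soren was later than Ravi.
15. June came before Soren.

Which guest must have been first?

Rosa

Rosa has a chain of constraints placing them before every other guest, so Rosa must be first.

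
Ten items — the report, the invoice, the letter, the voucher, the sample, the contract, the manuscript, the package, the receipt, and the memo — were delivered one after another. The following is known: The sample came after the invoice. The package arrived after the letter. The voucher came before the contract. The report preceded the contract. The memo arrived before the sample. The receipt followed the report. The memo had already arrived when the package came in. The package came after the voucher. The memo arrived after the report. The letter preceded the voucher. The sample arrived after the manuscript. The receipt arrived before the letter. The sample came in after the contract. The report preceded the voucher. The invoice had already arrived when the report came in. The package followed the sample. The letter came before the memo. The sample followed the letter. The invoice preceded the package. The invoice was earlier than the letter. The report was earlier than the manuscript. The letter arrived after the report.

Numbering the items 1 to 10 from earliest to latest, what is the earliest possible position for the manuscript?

The invoice and the report must both come before the manuscript — 2 forced predecessors.
Nothing else is forced ahead of the manuscript, so its earliest slot is position 2 + 1 = 3.

3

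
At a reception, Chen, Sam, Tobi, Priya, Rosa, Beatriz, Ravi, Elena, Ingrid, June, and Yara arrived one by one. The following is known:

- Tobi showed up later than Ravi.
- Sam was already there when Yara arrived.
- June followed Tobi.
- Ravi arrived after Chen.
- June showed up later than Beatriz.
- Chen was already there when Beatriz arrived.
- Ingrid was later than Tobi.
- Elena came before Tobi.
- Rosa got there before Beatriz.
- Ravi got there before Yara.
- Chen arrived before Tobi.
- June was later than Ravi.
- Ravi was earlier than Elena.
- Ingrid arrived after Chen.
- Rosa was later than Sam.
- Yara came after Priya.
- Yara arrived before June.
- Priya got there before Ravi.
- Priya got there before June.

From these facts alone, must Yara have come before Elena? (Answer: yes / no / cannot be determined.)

No chain of stated constraints runs from Yara to Elena, and none runs from Elena to Yara either.
So the relative order of Yara and Elena is not fixed by the given facts.

cannot be determined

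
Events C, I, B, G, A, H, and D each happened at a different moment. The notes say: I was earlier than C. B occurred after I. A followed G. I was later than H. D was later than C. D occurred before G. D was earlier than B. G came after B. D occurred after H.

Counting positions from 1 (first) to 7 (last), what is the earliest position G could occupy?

B, C, D, H, and I must all come before G — 5 forced predecessors.
Nothing else is forced ahead of G, so its earliest slot is position 5 + 1 = 6.

6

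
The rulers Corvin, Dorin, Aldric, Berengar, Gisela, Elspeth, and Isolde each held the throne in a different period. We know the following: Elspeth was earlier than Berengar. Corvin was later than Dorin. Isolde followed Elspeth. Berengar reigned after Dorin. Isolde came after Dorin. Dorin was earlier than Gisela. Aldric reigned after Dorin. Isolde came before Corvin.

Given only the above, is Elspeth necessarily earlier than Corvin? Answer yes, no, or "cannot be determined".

yes

Chain the constraints: Elspeth → Isolde → Corvin. Each link is directly stated, so Elspeth comes before Corvin.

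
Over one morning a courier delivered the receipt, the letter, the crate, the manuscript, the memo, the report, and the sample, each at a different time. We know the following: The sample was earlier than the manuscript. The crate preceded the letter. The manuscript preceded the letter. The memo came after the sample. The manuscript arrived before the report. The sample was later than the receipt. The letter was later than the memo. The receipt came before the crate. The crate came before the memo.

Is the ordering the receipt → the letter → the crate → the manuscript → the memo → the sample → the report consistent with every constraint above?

The constraints require the memo before the letter, but in the proposed sequence the letter appears ahead of the memo. That one violation is enough.

no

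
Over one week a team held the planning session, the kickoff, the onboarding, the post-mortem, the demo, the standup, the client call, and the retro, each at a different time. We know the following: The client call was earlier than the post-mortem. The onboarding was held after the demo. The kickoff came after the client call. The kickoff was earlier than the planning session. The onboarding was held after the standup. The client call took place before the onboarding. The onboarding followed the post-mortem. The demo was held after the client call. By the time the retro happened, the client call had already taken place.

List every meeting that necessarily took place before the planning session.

Directly stated before the planning session: the kickoff.
The client call reaches the planning session via the client call → the kickoff → the planning session.
No chain forces the post-mortem (or any of the others) ahead of the planning session.

the client call, the kickoff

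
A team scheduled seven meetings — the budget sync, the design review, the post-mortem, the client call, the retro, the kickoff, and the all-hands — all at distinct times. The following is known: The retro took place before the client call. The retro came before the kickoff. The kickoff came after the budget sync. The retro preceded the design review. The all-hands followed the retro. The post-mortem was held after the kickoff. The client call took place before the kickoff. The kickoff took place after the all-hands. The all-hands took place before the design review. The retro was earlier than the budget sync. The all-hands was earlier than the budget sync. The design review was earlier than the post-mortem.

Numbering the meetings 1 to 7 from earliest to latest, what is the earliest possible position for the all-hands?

The retro must come before the all-hands — 1 forced predecessor.
Nothing else is forced ahead of the all-hands, so its earliest slot is position 1 + 1 = 2.

2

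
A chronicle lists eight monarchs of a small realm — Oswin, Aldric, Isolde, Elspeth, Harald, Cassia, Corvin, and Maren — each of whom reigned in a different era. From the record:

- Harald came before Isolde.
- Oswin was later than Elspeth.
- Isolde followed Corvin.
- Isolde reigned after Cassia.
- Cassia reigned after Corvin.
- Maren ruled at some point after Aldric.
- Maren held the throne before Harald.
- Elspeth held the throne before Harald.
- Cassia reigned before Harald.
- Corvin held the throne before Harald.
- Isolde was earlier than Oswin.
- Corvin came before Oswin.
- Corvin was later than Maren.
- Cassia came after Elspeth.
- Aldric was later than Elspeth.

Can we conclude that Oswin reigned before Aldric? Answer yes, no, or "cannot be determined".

no

Tracing the constraints gives Aldric → Maren → Corvin → Oswin, so Aldric must come before Oswin.
That means Oswin cannot be before Aldric.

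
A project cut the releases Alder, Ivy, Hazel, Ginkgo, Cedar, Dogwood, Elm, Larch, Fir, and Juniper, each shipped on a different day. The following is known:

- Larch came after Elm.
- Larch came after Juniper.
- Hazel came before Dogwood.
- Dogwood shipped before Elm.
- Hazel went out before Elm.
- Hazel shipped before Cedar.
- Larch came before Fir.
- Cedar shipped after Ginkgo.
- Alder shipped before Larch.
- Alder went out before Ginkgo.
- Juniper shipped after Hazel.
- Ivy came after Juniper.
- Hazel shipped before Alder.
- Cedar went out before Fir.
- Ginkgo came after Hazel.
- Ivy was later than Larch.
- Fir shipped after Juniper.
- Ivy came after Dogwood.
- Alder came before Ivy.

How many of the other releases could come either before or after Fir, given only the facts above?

Forced before Fir: Alder, Cedar, Dogwood, Elm, Ginkgo, Hazel, Juniper, and Larch.
That leaves Ivy with no forced order relative to Fir — 1.

1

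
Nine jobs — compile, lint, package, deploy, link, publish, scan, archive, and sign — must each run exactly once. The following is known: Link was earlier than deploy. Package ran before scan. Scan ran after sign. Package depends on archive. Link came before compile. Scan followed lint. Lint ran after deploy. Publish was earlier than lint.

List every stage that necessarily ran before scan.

archive, deploy, link, lint, package, publish, sign

Directly stated before scan: lint, package, and sign.
Archive reaches scan via archive → package → scan.
Deploy reaches scan via deploy → lint → scan.
Link reaches scan via link → deploy → lint → scan.
Likewise publish reaches scan by chaining the stated constraints.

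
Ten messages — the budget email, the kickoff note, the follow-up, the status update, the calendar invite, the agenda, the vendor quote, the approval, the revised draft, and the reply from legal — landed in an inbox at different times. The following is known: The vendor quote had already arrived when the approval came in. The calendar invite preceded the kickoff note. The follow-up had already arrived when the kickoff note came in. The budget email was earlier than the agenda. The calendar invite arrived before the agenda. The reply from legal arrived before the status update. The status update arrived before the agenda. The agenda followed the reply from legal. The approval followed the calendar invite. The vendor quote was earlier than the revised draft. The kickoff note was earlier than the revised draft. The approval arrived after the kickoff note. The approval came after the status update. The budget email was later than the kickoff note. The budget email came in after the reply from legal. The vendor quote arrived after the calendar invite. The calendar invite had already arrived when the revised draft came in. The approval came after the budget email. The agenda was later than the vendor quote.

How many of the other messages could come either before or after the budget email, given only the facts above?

Forced before the budget email: the calendar invite, the follow-up, the kickoff note, and the reply from legal; forced after the budget email: the agenda and the approval.
That leaves the revised draft, the status update, and the vendor quote with no forced order relative to the budget email — 3.

3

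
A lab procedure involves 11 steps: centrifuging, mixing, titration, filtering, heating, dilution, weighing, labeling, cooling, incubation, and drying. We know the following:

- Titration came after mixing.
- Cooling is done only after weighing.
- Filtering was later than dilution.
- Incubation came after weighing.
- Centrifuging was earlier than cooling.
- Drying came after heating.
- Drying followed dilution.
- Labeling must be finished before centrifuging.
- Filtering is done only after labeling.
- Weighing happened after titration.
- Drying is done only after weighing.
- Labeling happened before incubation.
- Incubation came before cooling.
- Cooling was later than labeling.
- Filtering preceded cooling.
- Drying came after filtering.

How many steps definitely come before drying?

7

Directly stated before drying: dilution, filtering, heating, and weighing.
Labeling reaches drying via labeling → filtering → drying.
Mixing reaches drying via mixing → titration → weighing → drying.
Titration reaches drying via titration → weighing → drying.
No chain forces cooling (or any of the others) ahead of drying.
That's dilution, filtering, heating, labeling, mixing, titration, and weighing — 7 in all.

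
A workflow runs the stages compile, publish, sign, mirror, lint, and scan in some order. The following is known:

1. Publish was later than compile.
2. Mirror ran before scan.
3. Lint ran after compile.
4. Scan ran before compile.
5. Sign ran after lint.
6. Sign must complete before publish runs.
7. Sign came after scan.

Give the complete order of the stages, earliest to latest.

mirror, scan, compile, lint, sign, publish

The constraints fix every adjacent pair, so only one ordering works:
mirror → scan → compile → lint → sign → publish.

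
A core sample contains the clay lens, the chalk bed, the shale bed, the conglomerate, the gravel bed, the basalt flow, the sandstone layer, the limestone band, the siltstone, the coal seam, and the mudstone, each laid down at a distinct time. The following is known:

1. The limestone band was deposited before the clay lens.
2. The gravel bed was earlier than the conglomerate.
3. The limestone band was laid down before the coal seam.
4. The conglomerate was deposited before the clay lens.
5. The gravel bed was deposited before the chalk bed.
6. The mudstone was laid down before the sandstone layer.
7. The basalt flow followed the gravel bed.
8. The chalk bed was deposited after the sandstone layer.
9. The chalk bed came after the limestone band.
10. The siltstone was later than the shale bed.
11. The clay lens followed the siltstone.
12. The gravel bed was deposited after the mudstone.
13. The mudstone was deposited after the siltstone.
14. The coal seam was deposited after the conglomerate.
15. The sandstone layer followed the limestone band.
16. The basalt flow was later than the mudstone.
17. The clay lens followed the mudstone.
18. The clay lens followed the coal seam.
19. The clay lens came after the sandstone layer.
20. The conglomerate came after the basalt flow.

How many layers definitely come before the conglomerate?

Directly stated before the conglomerate: the basalt flow and the gravel bed.
The mudstone reaches the conglomerate via the mudstone → the gravel bed → the conglomerate.
The shale bed reaches the conglomerate via the shale bed → the siltstone → the mudstone → the gravel bed → the conglomerate.
The siltstone reaches the conglomerate via the siltstone → the mudstone → the gravel bed → the conglomerate.
That's the basalt flow, the gravel bed, the mudstone, the shale bed, and the siltstone — 5 in all.

5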